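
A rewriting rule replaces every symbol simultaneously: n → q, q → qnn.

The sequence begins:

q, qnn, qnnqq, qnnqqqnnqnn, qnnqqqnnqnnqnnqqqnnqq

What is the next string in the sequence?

Replace each of the 21 characters of qnnqqqnnqnnqnnqqqnnqq in place — qnn q q qnn qnn qnn q q qnn q q qnn q q qnn qnn qnn q q qnn qnn — and concatenate.

qnnqqqnnqnnqnnqqqnnqqqnnqqqnnqnnqnnqqqnnqnn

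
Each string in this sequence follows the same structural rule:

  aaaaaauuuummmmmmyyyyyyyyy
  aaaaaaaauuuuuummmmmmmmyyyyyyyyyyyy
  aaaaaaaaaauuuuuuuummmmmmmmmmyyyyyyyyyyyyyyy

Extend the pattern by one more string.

aaaaaaaaaaaauuuuuuuuuummmmmmmmmmmmyyyyyyyyyyyyyyyyyy

The n-th term is 2n+2 a's then 2n u's then 2n+2 m's then 3n+3 y's, where the shown terms are n = 2, 3, 4.
Setting n = 5 gives 12, 10, 12, 18 characters in each block.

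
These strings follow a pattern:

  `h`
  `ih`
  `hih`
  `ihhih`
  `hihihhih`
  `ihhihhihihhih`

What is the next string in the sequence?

Each term (from the third on) is the two preceding terms concatenated in order: term 3 = h·ih = hih.
So term 7 is hihihhih·ihhihhihihhih.

hihihhihihhihhihihhih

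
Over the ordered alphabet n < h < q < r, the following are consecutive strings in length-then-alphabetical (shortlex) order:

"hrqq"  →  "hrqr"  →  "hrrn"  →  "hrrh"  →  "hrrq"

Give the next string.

The successor of hrrq increments the rightmost position that isn't already r and resets every position after it to n.

hrrr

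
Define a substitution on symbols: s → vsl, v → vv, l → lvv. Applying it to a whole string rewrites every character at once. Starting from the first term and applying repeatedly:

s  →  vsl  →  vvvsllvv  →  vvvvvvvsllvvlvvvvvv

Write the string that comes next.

vvvvvvvvvvvvvvvsllvvlvvvvvvlvvvvvvvvvvvvvv

Replace each of the 19 characters of vvvvvvvsllvvlvvvvvv in place — vv vv vv vv vv vv vv vsl lvv lvv vv vv lvv vv vv vv vv vv vv — and concatenate.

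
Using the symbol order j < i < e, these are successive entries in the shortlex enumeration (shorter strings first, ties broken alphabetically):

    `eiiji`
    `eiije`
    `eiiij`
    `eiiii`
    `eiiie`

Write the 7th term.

Advancing 2 positions from eiiie through eiiie → eiiej reaches term 7.

eiiei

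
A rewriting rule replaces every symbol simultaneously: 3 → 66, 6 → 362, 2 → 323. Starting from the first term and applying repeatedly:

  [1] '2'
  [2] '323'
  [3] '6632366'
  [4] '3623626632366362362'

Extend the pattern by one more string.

Replace each of the 19 characters of 3623626632366362362 in place — 66 362 323 66 362 323 362 362 66 323 66 362 362 66 362 323 66 362 323 — and concatenate.

663623236636232336236266323663623626636232366362323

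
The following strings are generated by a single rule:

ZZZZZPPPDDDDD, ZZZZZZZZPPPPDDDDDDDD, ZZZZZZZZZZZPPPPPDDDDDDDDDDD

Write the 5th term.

Term n consists of 3n-1 Z's, followed by n+1 P's, followed by 3n-1 D's, where the shown terms are n = 2, 3, 4.
Setting n = 6 gives 17, 7, 17 characters in each block.

ZZZZZZZZZZZZZZZZZPPPPPPPDDDDDDDDDDDDDDDDD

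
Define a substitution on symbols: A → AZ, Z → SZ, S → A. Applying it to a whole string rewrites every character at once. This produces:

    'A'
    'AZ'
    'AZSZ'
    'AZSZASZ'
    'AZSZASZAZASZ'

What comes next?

Apply φ to AZSZASZAZASZ symbol by symbol: A→AZ, Z→SZ, S→A, Z→SZ, A→AZ, S→A, Z→SZ, A→AZ, Z→SZ, A→AZ, S→A, Z→SZ; joined: AZ SZ A SZ AZ A SZ AZ SZ AZ A SZ.

AZSZASZAZASZAZSZAZASZ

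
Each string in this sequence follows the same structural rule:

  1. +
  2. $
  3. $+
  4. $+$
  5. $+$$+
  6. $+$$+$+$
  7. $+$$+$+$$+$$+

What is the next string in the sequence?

This is a Fibonacci-style word recurrence s(k) = s(k−1)·s(k−2): e.g. $·+ = $+.
So term 8 is $+$$+$+$$+$$+·$+$$+$+$.

$+$$+$+$$+$$+$+$$+$+$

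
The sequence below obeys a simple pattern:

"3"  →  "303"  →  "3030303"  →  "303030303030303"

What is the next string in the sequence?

s(k+1) = s(k)·0·s(k) — each term doubles the last with '0' between the halves.
Doubling 303030303030303 with '0' between the halves:

3030303030303030303030303030303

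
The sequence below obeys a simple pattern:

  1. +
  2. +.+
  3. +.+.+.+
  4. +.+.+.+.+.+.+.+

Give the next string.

+.+.+.+.+.+.+.+.+.+.+.+.+.+.+.+

Each string is two copies of the previous one joined by '.'.
One more doubling of +.+.+.+.+.+.+.+ gives the answer.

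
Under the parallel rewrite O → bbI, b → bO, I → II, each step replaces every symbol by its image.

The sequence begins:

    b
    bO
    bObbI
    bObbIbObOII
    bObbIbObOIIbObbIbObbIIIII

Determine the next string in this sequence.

Rewriting the 25 symbols of bObbIbObOIIbObbIbObbIIIII one by one yields bO bbI bO bO II bO bbI bO bbI II II bO bbI bO bO II bO bbI bO bO II II II II II; concatenated:

bObbIbObOIIbObbIbObbIIIIIbObbIbObOIIbObbIbObOIIIIIIIIII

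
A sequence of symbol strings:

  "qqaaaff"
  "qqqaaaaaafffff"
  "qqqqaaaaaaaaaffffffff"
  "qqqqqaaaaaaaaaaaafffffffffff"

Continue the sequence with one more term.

Term n consists of n+1 q's, followed by 3n a's, followed by 3n-1 f's (n = 1, 2, …).
For the next term, n = 5, so the run lengths are 6, 15, 14.

qqqqqqaaaaaaaaaaaaaaaffffffffffffff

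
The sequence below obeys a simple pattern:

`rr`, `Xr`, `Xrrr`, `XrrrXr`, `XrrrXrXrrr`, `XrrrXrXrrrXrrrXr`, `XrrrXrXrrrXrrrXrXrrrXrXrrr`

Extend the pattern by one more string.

XrrrXrXrrrXrrrXrXrrrXrXrrrXrrrXrXrrrXrrrXr

This is a Fibonacci-style word recurrence s(k) = s(k−1)·s(k−2): e.g. Xr·rr = Xrrr.
So term 8 is XrrrXrXrrrXrrrXrXrrrXrXrrr·XrrrXrXrrrXrrrXr.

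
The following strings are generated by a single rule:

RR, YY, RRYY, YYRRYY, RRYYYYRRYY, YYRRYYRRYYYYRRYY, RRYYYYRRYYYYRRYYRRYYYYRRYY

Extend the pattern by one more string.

YYRRYYRRYYYYRRYYRRYYYYRRYYYYRRYYRRYYYYRRYY

This is a Fibonacci-style word recurrence s(k) = s(k−2)·s(k−1): e.g. RR·YY = RRYY.
Continuing: YYRRYYRRYYYYRRYY · RRYYYYRRYYYYRRYYRRYYYYRRYY gives term 8.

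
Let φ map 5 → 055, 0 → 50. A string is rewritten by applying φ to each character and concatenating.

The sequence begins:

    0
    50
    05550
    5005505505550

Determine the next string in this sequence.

0555050055055500550555005505505550

φ(5005505505550) expands symbol-by-symbol to 055 50 50 055 055 50 055 055 50 055 055 055 50; joining the 13 pieces gives the next term.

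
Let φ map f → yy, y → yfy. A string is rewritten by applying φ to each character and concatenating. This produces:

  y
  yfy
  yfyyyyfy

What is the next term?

yfyyyyfyyfyyfyyfyyyyfy

Apply φ to yfyyyyfy symbol by symbol: y→yfy, f→yy, y→yfy, y→yfy, y→yfy, y→yfy, f→yy, y→yfy; joined: yfy yy yfy yfy yfy yfy yy yfy.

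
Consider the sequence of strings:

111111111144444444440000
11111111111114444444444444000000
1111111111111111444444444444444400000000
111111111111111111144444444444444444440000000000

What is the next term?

11111111111111111111114444444444444444444444000000000000

Term n consists of 3n+1 1's, followed by 3n+1 4's, followed by 2n-2 0's, where the shown terms are n = 3, 4, 5, 6.
For the next term, n = 7, so the run lengths are 22, 22, 12.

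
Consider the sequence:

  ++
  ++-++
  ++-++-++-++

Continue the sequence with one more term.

++-++-++-++-++-++-++-++

Each string is two copies of the previous one joined by '-'.
So the next term is two copies of ++-++-++-++ with '-' between the halves.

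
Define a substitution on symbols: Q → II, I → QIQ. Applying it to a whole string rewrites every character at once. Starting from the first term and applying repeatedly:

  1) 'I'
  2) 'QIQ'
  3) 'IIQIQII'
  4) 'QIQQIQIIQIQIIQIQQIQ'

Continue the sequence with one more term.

IIQIQIIIIQIQIIQIQQIQIIQIQIIQIQQIQIIQIQIIIIQIQII

Applying the rule to each of the 19 symbols of QIQQIQIIQIQIIQIQQIQ gives the pieces II QIQ II II QIQ II QIQ QIQ II QIQ II QIQ QIQ II QIQ II II QIQ II, which concatenate to the answer.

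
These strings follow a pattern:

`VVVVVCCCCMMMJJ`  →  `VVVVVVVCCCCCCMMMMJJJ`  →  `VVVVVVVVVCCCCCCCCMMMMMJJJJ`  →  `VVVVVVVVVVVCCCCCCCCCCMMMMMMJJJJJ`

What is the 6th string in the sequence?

The n-th term is 2n+1 V's then 2n C's then n+1 M's then n J's, where the shown terms are n = 2, 3, 4, 5.
Setting n = 7 gives 15, 14, 8, 7 characters in each block.

VVVVVVVVVVVVVVVCCCCCCCCCCCCCCMMMMMMMMJJJJJJJ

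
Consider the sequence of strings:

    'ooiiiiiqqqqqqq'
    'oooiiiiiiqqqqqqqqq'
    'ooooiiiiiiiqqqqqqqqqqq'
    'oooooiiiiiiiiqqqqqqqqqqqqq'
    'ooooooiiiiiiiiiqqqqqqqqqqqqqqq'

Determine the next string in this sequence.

oooooooiiiiiiiiiiqqqqqqqqqqqqqqqqq

Term n consists of n o's, followed by n+3 i's, followed by 2n+3 q's, where the shown terms are n = 2, 3, 4, 5, 6.
For the next term, n = 7, so the run lengths are 7, 10, 17.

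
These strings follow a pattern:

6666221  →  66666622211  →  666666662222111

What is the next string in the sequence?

6666666666222221111

Reading off run lengths: 6 runs 4, 6, 8; 2 runs 2, 3, 4; 1 runs 1, 2, 3 — each is linear in n, where the shown terms are n = 2, 3, 4.
Setting n = 5 gives 10, 5, 4 characters in each block.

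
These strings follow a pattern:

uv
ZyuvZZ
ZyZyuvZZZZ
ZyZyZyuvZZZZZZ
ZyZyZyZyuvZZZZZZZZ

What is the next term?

Each term wraps the previous one in Zy on the left and ZZ on the right.
One more step from ZyZyZyZyuvZZZZZZZZ gives the answer.

ZyZyZyZyZyuvZZZZZZZZZZ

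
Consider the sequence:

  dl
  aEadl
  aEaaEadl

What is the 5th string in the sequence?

aEaaEaaEaaEadl

The strings grow by a fixed prefix aEa each time.
From aEaaEadl, 2 further steps: aEaaEadl → aEaaEaaEadl → (answer).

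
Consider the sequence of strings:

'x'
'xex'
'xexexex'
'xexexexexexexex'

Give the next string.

Each string is two copies of the previous one joined by 'e'.
Doubling xexexexexexexex with 'e' between the halves:

xexexexexexexexexexexexexexexex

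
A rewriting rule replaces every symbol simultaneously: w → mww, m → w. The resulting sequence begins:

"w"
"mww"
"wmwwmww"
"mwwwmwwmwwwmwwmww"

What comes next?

wmwwmwwmwwwmwwmwwwmwwmwwmwwwmwwmwwwmwwmww

Replace each of the 17 characters of mwwwmwwmwwwmwwmww in place — w mww mww mww w mww mww w mww mww mww w mww mww w mww mww — and concatenate.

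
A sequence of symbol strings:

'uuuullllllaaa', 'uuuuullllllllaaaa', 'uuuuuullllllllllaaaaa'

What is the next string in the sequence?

uuuuuuullllllllllllaaaaaa

Term n consists of n+1 u's, followed by 2n l's, followed by n a's, where the shown terms are n = 3, 4, 5.
At n = 6 the blocks have lengths 7, 12, 6.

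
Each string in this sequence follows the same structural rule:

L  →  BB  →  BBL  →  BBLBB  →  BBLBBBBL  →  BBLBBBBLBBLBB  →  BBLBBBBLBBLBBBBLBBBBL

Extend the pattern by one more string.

This is a Fibonacci-style word recurrence s(k) = s(k−1)·s(k−2): e.g. BB·L = BBL.
So term 8 is BBLBBBBLBBLBBBBLBBBBL·BBLBBBBLBBLBB.

BBLBBBBLBBLBBBBLBBBBLBBLBBBBLBBLBB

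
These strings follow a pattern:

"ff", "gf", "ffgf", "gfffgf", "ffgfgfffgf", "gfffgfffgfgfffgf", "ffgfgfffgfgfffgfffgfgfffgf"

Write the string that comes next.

gfffgfffgfgfffgfffgfgfffgfgfffgfffgfgfffgf

From term 3 onward, concatenate the second-to-last term with the last: ff·gf = ffgf, gf·ffgf = gfffgf, …
So term 8 is gfffgfffgfgfffgf·ffgfgfffgfgfffgfffgfgfffgf.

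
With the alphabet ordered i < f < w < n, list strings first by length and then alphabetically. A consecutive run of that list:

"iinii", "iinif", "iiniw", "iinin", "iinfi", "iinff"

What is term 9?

iinwi

Stepping forward 3 times from iinff: iinff → iinfw → iinfn, then the target.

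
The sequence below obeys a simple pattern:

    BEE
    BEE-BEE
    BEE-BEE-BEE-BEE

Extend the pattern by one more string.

BEE-BEE-BEE-BEE-BEE-BEE-BEE-BEE

Each string is two copies of the previous one joined by '-'.
So the next term is two copies of BEE-BEE-BEE-BEE with '-' between the halves.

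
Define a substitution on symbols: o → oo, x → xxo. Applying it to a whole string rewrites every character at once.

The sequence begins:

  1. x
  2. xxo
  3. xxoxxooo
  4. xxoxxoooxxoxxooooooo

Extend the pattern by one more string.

φ(xxoxxoooxxoxxooooooo) expands symbol-by-symbol to xxo xxo oo xxo xxo oo oo oo xxo xxo oo xxo xxo oo oo oo oo oo oo oo; joining the 20 pieces gives the next term.

xxoxxoooxxoxxoooooooxxoxxoooxxoxxooooooooooooooo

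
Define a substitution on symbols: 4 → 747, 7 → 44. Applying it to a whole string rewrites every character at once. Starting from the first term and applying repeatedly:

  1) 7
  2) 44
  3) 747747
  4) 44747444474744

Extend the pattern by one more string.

74774744747447477477477474474744747747

φ(44747444474744) expands symbol-by-symbol to 747 747 44 747 44 747 747 747 747 44 747 44 747 747; joining the 14 pieces gives the next term.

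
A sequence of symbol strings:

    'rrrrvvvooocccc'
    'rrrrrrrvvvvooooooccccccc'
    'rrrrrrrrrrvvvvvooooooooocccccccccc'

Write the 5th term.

The n-th term is 3n+1 r's then n+2 v's then 3n o's then 3n+1 c's (n = 1, 2, …).
For term 5, n = 5, so the run lengths are 16, 7, 15, 16.

rrrrrrrrrrrrrrrrvvvvvvvooooooooooooooocccccccccccccccc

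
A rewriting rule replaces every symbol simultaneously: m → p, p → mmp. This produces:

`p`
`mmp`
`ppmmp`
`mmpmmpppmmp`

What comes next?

ppmmpppmmpmmpmmpppmmp

Expanding mmpmmpppmmp: m→p, m→p, p→mmp, m→p, m→p, p→mmp, p→mmp, p→mmp, m→p, m→p, p→mmp. Concatenated: p p mmp p p mmp mmp mmp p p mmp.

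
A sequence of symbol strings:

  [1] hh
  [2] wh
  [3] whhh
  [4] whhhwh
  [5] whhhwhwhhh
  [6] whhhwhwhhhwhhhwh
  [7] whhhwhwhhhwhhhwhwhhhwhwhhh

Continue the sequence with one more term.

whhhwhwhhhwhhhwhwhhhwhwhhhwhhhwhwhhhwhhhwh

Each term (from the third on) is the previous term followed by the one before it: term 3 = wh·hh = whhh.
Continuing: whhhwhwhhhwhhhwhwhhhwhwhhh · whhhwhwhhhwhhhwh gives term 8.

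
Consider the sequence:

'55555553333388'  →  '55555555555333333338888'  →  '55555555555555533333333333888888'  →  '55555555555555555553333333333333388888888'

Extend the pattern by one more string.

Term n consists of 4n-1 5's, followed by 3n-1 3's, followed by 2n-2 8's, where the shown terms are n = 2, 3, 4, 5.
For the next term, n = 6, so the run lengths are 23, 17, 10.

55555555555555555555555333333333333333338888888888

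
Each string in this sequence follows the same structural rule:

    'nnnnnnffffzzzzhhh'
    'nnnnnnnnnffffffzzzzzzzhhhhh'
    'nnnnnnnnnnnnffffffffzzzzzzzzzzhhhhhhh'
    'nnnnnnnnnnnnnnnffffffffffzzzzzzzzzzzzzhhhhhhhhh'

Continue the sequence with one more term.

Term n consists of 3n n's, followed by 2n f's, followed by 3n-2 z's, followed by 2n-1 h's, where the shown terms are n = 2, 3, 4, 5.
Setting n = 6 gives 18, 12, 16, 11 characters in each block.

nnnnnnnnnnnnnnnnnnffffffffffffzzzzzzzzzzzzzzzzhhhhhhhhhhh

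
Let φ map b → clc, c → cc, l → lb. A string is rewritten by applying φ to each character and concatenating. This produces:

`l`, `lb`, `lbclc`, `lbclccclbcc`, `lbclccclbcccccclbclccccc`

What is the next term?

φ(lbclccclbcccccclbclccccc) expands symbol-by-symbol to lb clc cc lb cc cc cc lb clc cc cc cc cc cc cc lb clc cc lb cc cc cc cc cc; joining the 24 pieces gives the next term.

lbclccclbcccccclbclccccccccccccclbclccclbcccccccccc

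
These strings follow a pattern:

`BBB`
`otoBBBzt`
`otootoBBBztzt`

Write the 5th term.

s(k+1) = oto·s(k)·zt, so each term gains oto as a prefix and zt as a suffix.
From otootoBBBztzt, 2 further steps: otootoBBBztzt → otootootoBBBztztzt → (answer).

otootootootoBBBztztztzt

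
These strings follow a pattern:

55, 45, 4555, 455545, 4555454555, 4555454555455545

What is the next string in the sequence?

This is a Fibonacci-style word recurrence s(k) = s(k−1)·s(k−2): e.g. 45·55 = 4555.
The next term joins 4555454555455545 and 4555454555.

45554545554555454555454555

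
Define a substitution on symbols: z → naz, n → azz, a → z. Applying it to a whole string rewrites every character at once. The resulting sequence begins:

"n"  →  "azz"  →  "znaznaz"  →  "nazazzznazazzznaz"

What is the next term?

azzznazznaznaznazazzznazznaznaznazazzznaz

Replace each of the 17 characters of nazazzznazazzznaz in place — azz z naz z naz naz naz azz z naz z naz naz naz azz z naz — and concatenate.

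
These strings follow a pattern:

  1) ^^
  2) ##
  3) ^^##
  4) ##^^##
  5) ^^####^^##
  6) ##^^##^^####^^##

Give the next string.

^^####^^####^^##^^####^^##

From term 3 onward, concatenate the second-to-last term with the last: ^^·## = ^^##, ##·^^## = ##^^##, …
So term 7 is ^^####^^##·##^^##^^####^^##.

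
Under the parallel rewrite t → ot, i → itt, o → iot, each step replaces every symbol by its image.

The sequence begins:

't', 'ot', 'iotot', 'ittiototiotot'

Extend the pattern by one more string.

ittototittiototiototittiototiotot

Replace each of the 13 characters of ittiototiotot in place — itt ot ot itt iot ot iot ot itt iot ot iot ot — and concatenate.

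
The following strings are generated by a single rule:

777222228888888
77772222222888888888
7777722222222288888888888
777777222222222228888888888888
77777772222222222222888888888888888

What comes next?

7777777722222222222222288888888888888888

The n-th term is n 7's then 2n-1 2's then 2n+1 8's, where the shown terms are n = 3, 4, 5, 6, 7.
At n = 8 the blocks have lengths 8, 15, 17.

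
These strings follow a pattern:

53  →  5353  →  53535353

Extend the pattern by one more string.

s(k+1) = s(k)·s(k) — each term doubles the last.
So the next term is two copies of 53535353.

5353535353535353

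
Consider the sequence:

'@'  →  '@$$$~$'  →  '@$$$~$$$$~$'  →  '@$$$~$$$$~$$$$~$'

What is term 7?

@$$$~$$$$~$$$$~$$$$~$$$$~$$$$~$

The strings grow by a fixed suffix $$$~$ each time.
From @$$$~$$$$~$$$$~$, 3 further steps: @$$$~$$$$~$$$$~$ → @$$$~$$$$~$$$$~$$$$~$ → @$$$~$$$$~$$$$~$$$$~$$$$~$ → (answer).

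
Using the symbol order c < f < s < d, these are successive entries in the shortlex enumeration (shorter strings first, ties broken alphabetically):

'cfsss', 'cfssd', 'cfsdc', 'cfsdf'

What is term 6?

cfsdd

Continuing the enumeration 2 steps past cfsdf: cfsdf → cfsds → (answer).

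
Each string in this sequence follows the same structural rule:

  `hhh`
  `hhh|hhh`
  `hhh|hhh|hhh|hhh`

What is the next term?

Each string is two copies of the previous one joined by '|'.
So the next term is two copies of hhh|hhh|hhh|hhh with '|' between the halves.

hhh|hhh|hhh|hhh|hhh|hhh|hhh|hhh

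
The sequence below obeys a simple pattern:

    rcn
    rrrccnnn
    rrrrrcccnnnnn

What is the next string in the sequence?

Each string has the form r^{2n-1} c^{n} n^{2n-1} (n = 1, 2, …).
For the next term, n = 4, so the run lengths are 7, 4, 7.

rrrrrrrccccnnnnnnn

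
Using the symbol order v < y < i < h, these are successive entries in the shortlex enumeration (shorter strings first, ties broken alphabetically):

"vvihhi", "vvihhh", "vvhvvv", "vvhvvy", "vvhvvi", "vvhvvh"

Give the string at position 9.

vvhvyi

Advancing 3 positions from vvhvvh through vvhvvh → vvhvyv → vvhvyy reaches term 9.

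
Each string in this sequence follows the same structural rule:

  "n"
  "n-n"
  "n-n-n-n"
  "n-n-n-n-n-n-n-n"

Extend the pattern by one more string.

Every step duplicates the string with '-' between the halves.
Doubling n-n-n-n-n-n-n-n with '-' between the halves:

n-n-n-n-n-n-n-n-n-n-n-n-n-n-n-n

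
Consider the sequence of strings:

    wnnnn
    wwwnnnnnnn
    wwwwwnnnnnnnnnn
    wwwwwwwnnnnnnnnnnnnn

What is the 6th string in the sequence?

Term n consists of 2n-1 w's, followed by 3n+1 n's (n = 1, 2, …).
Setting n = 6 gives 11, 19 characters in each block.

wwwwwwwwwwwnnnnnnnnnnnnnnnnnnn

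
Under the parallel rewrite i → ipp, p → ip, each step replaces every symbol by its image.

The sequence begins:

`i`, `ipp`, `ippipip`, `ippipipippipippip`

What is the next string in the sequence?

ippipipippipippipippipipippipippipipippip

Applying the rule to each of the 17 symbols of ippipipippipippip gives the pieces ipp ip ip ipp ip ipp ip ipp ip ip ipp ip ipp ip ip ipp ip, which concatenate to the answer.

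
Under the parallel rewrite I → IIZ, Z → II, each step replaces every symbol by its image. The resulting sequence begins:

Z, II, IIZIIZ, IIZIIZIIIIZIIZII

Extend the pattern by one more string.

IIZIIZIIIIZIIZIIIIZIIZIIZIIZIIIIZIIZIIIIZIIZ

φ(IIZIIZIIIIZIIZII) expands symbol-by-symbol to IIZ IIZ II IIZ IIZ II IIZ IIZ IIZ IIZ II IIZ IIZ II IIZ IIZ; joining the 16 pieces gives the next term.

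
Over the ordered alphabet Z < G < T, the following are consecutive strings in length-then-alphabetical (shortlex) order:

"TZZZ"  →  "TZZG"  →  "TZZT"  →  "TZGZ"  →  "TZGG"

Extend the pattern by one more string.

TZGT

Treat TZGG as a base-3 numeral over the given alphabet and add one, carrying through any trailing T's.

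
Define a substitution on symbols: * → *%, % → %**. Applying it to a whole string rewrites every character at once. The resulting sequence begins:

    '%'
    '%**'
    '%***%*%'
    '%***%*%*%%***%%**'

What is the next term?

%***%*%*%%***%%***%%**%***%*%*%%**%***%*%

φ(%***%*%*%%***%%**) expands symbol-by-symbol to %** *% *% *% %** *% %** *% %** %** *% *% *% %** %** *% *%; joining the 17 pieces gives the next term.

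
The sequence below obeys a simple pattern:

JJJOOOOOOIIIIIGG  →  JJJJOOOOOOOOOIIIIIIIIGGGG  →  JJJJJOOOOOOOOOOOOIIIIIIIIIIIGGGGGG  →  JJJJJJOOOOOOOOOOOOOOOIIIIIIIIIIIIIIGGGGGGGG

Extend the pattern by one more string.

Each string has the form J^{n+2} O^{3n+3} I^{3n+2} G^{2n} (n = 1, 2, …).
At n = 5 the blocks have lengths 7, 18, 17, 10.

JJJJJJJOOOOOOOOOOOOOOOOOOIIIIIIIIIIIIIIIIIGGGGGGGGGG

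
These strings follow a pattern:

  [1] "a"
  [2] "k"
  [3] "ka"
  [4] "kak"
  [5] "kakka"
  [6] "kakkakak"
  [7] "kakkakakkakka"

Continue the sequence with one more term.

kakkakakkakkakakkakak

This is a Fibonacci-style word recurrence s(k) = s(k−1)·s(k−2): e.g. k·a = ka.
So term 8 is kakkakakkakka·kakkakak.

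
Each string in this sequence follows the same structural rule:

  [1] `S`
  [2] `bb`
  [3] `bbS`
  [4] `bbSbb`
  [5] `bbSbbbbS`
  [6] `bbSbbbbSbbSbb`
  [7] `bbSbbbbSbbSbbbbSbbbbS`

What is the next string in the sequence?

bbSbbbbSbbSbbbbSbbbbSbbSbbbbSbbSbb

Each term (from the third on) is the previous term followed by the one before it: term 3 = bb·S = bbS.
So term 8 is bbSbbbbSbbSbbbbSbbbbS·bbSbbbbSbbSbb.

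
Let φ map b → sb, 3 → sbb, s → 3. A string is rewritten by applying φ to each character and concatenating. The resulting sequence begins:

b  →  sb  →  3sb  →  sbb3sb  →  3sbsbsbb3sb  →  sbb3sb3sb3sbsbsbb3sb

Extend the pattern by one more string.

Replace each of the 20 characters of sbb3sb3sb3sbsbsbb3sb in place — 3 sb sb sbb 3 sb sbb 3 sb sbb 3 sb 3 sb 3 sb sb sbb 3 sb — and concatenate.

3sbsbsbb3sbsbb3sbsbb3sb3sb3sbsbsbb3sb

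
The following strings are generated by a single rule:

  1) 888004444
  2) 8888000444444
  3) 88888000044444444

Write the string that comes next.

888888000004444444444

Term n consists of n+1 8's, followed by n 0's, followed by 2n 4's, where the shown terms are n = 2, 3, 4.
At n = 5 the blocks have lengths 6, 5, 10.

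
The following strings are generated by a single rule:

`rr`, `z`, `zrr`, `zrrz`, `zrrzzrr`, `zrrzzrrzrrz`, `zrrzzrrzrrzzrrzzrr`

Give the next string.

From term 3 onward, concatenate the last term with the second-to-last: z·rr = zrr, zrr·z = zrrz, …
The next term joins zrrzzrrzrrzzrrzzrr and zrrzzrrzrrz.

zrrzzrrzrrzzrrzzrrzrrzzrrzrrz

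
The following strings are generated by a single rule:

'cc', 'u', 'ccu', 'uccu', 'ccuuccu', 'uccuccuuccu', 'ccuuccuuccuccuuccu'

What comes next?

This is a Fibonacci-style word recurrence s(k) = s(k−2)·s(k−1): e.g. cc·u = ccu.
The next term joins uccuccuuccu and ccuuccuuccuccuuccu.

uccuccuuccuccuuccuuccuccuuccu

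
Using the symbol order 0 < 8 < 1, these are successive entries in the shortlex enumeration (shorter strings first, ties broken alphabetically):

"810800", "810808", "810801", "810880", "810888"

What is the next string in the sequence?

810881

The successor of 810888 increments the rightmost position that isn't already 1 and resets every position after it to 0.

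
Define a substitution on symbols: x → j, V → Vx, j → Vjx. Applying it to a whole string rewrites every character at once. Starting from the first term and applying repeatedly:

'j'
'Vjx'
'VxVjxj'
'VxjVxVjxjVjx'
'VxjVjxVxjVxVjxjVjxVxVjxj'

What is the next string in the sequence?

Rewriting the 24 symbols of VxjVjxVxjVxVjxjVjxVxVjxj one by one yields Vx j Vjx Vx Vjx j Vx j Vjx Vx j Vx Vjx j Vjx Vx Vjx j Vx j Vx Vjx j Vjx; concatenated:

VxjVjxVxVjxjVxjVjxVxjVxVjxjVjxVxVjxjVxjVxVjxjVjx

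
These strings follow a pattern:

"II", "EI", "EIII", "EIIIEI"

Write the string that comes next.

EIIIEIEIII

Each term (from the third on) is the previous term followed by the one before it: term 3 = EI·II = EIII.
So term 5 is EIIIEI·EIII.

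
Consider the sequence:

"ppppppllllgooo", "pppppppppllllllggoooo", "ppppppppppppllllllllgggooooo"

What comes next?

Term n consists of 3n+3 p's, followed by 2n+2 l's, followed by n g's, followed by n+2 o's (n = 1, 2, …).
For the next term, n = 4, so the run lengths are 15, 10, 4, 6.

pppppppppppppppllllllllllggggoooooo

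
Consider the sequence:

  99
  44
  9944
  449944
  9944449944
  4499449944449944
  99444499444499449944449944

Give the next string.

From term 3 onward, concatenate the second-to-last term with the last: 99·44 = 9944, 44·9944 = 449944, …
Continuing: 4499449944449944 · 99444499444499449944449944 gives term 8.

449944994444994499444499444499449944449944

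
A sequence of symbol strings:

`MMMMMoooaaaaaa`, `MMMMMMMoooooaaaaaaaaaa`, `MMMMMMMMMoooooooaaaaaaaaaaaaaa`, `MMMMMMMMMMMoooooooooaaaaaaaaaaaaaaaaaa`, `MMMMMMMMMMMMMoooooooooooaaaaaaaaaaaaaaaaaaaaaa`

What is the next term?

MMMMMMMMMMMMMMMoooooooooooooaaaaaaaaaaaaaaaaaaaaaaaaaa

Term n consists of 2n+1 M's, followed by 2n-1 o's, followed by 4n-2 a's, where the shown terms are n = 2, 3, 4, 5, 6.
For the next term, n = 7, so the run lengths are 15, 13, 26.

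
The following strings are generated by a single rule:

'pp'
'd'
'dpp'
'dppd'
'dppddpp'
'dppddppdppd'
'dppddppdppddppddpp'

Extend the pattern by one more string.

Each term (from the third on) is the previous term followed by the one before it: term 3 = d·pp = dpp.
So term 8 is dppddppdppddppddpp·dppddppdppd.

dppddppdppddppddppdppddppdppd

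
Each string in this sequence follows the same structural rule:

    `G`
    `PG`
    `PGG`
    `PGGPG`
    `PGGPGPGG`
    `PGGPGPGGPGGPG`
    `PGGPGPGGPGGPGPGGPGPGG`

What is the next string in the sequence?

From term 3 onward, concatenate the last term with the second-to-last: PG·G = PGG, PGG·PG = PGGPG, …
So term 8 is PGGPGPGGPGGPGPGGPGPGG·PGGPGPGGPGGPG.

PGGPGPGGPGGPGPGGPGPGGPGGPGPGGPGGPG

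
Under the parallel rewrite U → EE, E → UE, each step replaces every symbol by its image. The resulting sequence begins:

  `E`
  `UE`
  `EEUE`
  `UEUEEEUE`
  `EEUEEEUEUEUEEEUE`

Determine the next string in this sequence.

Rewriting the 16 symbols of EEUEEEUEUEUEEEUE one by one yields UE UE EE UE UE UE EE UE EE UE EE UE UE UE EE UE; concatenated:

UEUEEEUEUEUEEEUEEEUEEEUEUEUEEEUE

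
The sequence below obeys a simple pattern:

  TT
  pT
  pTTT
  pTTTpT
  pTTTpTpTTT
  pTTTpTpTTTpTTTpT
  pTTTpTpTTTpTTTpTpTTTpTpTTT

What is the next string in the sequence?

From term 3 onward, concatenate the last term with the second-to-last: pT·TT = pTTT, pTTT·pT = pTTTpT, …
Continuing: pTTTpTpTTTpTTTpTpTTTpTpTTT · pTTTpTpTTTpTTTpT gives term 8.

pTTTpTpTTTpTTTpTpTTTpTpTTTpTTTpTpTTTpTTTpT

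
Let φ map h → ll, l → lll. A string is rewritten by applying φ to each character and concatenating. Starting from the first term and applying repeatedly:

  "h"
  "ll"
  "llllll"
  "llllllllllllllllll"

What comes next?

Applying the rule to each of the 18 symbols of llllllllllllllllll gives the pieces lll lll lll lll lll lll lll lll lll lll lll lll lll lll lll lll lll lll, which concatenate to the answer.

llllllllllllllllllllllllllllllllllllllllllllllllllllll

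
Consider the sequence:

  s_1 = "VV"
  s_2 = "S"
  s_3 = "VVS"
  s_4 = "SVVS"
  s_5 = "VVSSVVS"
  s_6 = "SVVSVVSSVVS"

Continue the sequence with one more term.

From term 3 onward, concatenate the second-to-last term with the last: VV·S = VVS, S·VVS = SVVS, …
The next term joins VVSSVVS and SVVSVVSSVVS.

VVSSVVSSVVSVVSSVVS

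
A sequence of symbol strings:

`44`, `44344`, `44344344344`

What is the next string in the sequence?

s(k+1) = s(k)·3·s(k) — each term doubles the last with '3' between the halves.
One more doubling of 44344344344 gives the answer.

44344344344344344344344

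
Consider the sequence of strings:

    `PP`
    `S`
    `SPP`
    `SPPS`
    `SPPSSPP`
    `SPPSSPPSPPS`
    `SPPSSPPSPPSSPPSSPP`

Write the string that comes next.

SPPSSPPSPPSSPPSSPPSPPSSPPSPPS

From term 3 onward, concatenate the last term with the second-to-last: S·PP = SPP, SPP·S = SPPS, …
So term 8 is SPPSSPPSPPSSPPSSPP·SPPSSPPSPPS.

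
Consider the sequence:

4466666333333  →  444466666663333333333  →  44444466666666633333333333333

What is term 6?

44444444444466666666666666633333333333333333333333333

The n-th term is 2n 4's then 2n+3 6's then 4n+2 3's (n = 1, 2, …).
At n = 6 the blocks have lengths 12, 15, 26.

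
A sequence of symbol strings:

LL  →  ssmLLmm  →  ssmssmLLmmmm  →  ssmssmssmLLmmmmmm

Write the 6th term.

ssmssmssmssmssmLLmmmmmmmmmm

s(k+1) = ssm·s(k)·mm, so each term gains ssm as a prefix and mm as a suffix.
From ssmssmssmLLmmmmmm, 2 further steps: ssmssmssmLLmmmmmm → ssmssmssmssmLLmmmmmmmm → (answer).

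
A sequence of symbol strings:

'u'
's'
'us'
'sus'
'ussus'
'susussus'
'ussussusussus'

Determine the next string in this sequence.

Each term (from the third on) is the two preceding terms concatenated in order: term 3 = u·s = us.
Continuing: susussus · ussussusussus gives term 8.

susussusussussusussus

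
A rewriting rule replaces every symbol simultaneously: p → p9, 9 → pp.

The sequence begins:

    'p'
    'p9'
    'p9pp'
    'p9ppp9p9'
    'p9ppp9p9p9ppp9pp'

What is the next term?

φ(p9ppp9p9p9ppp9pp) expands symbol-by-symbol to p9 pp p9 p9 p9 pp p9 pp p9 pp p9 p9 p9 pp p9 p9; joining the 16 pieces gives the next term.

p9ppp9p9p9ppp9ppp9ppp9p9p9ppp9p9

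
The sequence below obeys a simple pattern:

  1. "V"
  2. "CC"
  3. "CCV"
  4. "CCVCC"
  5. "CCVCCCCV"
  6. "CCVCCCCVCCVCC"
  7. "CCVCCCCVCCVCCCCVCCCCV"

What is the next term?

This is a Fibonacci-style word recurrence s(k) = s(k−1)·s(k−2): e.g. CC·V = CCV.
Continuing: CCVCCCCVCCVCCCCVCCCCV · CCVCCCCVCCVCC gives term 8.

CCVCCCCVCCVCCCCVCCCCVCCVCCCCVCCVCC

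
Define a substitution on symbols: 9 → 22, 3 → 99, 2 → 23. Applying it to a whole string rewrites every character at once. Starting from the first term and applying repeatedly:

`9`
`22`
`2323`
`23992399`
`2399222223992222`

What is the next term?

23992222232323232399222223232323

Applying the rule to each of the 16 symbols of 2399222223992222 gives the pieces 23 99 22 22 23 23 23 23 23 99 22 22 23 23 23 23, which concatenate to the answer.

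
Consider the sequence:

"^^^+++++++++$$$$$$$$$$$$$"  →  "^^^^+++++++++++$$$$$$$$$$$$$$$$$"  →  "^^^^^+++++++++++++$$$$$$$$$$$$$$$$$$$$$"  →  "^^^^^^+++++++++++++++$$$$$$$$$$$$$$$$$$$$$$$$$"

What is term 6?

^^^^^^^^+++++++++++++++++++$$$$$$$$$$$$$$$$$$$$$$$$$$$$$$$$$

Reading off run lengths: ^ runs 3, 4, 5, 6; + runs 9, 11, 13, 15; $ runs 13, 17, 21, 25 — each is linear in n, where the shown terms are n = 3, 4, 5, 6.
Setting n = 8 gives 8, 19, 33 characters in each block.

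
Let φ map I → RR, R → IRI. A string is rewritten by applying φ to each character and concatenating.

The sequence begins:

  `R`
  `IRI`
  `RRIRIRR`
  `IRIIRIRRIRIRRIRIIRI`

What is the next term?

Applying the rule to each of the 19 symbols of IRIIRIRRIRIRRIRIIRI gives the pieces RR IRI RR RR IRI RR IRI IRI RR IRI RR IRI IRI RR IRI RR RR IRI RR, which concatenate to the answer.

RRIRIRRRRIRIRRIRIIRIRRIRIRRIRIIRIRRIRIRRRRIRIRR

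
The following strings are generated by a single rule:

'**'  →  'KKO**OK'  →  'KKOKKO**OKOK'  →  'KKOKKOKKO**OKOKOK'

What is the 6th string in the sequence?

Each term wraps the previous one in KKO on the left and OK on the right.
From KKOKKOKKO**OKOKOK, 2 further steps: KKOKKOKKO**OKOKOK → KKOKKOKKOKKO**OKOKOKOK → (answer).

KKOKKOKKOKKOKKO**OKOKOKOKOK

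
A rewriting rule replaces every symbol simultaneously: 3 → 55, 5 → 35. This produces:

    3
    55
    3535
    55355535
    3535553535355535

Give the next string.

Replace each of the 16 characters of 3535553535355535 in place — 55 35 55 35 35 35 55 35 55 35 55 35 35 35 55 35 — and concatenate.

55355535353555355535553535355535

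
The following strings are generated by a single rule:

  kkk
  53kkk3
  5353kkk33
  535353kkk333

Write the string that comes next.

Every step adds 53 to the front and 3 to the end of the previous string.
One more step from 535353kkk333 gives the answer.

53535353kkk3333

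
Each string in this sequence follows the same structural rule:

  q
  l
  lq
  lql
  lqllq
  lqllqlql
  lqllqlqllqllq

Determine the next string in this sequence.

lqllqlqllqllqlqllqlql

This is a Fibonacci-style word recurrence s(k) = s(k−1)·s(k−2): e.g. l·q = lq.
The next term joins lqllqlqllqllq and lqllqlql.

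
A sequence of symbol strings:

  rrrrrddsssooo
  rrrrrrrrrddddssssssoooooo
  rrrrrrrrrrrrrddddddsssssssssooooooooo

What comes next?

Each string has the form r^{4n+1} d^{2n} s^{3n} o^{3n} (n = 1, 2, …).
Setting n = 4 gives 17, 8, 12, 12 characters in each block.

rrrrrrrrrrrrrrrrrddddddddssssssssssssoooooooooooo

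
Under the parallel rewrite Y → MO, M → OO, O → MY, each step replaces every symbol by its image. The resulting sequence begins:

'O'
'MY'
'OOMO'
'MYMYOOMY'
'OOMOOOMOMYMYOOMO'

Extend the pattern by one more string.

MYMYOOMYMYMYOOMYOOMOOOMOMYMYOOMY

φ(OOMOOOMOMYMYOOMO) expands symbol-by-symbol to MY MY OO MY MY MY OO MY OO MO OO MO MY MY OO MY; joining the 16 pieces gives the next term.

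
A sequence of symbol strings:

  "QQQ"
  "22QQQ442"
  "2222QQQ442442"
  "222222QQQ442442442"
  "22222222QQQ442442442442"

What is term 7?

222222222222QQQ442442442442442442

s(k+1) = 22·s(k)·442, so each term gains 22 as a prefix and 442 as a suffix.
From 22222222QQQ442442442442, 2 further steps: 22222222QQQ442442442442 → 2222222222QQQ442442442442442 → (answer).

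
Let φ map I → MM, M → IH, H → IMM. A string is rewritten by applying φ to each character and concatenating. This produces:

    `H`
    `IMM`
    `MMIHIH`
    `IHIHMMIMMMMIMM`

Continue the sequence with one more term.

Replace each of the 14 characters of IHIHMMIMMMMIMM in place — MM IMM MM IMM IH IH MM IH IH IH IH MM IH IH — and concatenate.

MMIMMMMIMMIHIHMMIHIHIHIHMMIHIH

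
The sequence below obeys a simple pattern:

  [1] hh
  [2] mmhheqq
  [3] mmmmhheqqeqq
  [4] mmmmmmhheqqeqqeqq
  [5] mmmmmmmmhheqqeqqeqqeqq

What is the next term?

Each term wraps the previous one in mm on the left and eqq on the right.
One more step from mmmmmmmmhheqqeqqeqqeqq gives the answer.

mmmmmmmmmmhheqqeqqeqqeqqeqq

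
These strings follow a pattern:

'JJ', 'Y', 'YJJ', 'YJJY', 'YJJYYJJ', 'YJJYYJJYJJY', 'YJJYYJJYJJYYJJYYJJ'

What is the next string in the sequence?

YJJYYJJYJJYYJJYYJJYJJYYJJYJJY

This is a Fibonacci-style word recurrence s(k) = s(k−1)·s(k−2): e.g. Y·JJ = YJJ.
The next term joins YJJYYJJYJJYYJJYYJJ and YJJYYJJYJJY.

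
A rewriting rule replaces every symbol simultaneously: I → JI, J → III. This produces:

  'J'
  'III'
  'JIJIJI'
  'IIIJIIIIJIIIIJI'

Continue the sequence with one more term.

Replace each of the 15 characters of IIIJIIIIJIIIIJI in place — JI JI JI III JI JI JI JI III JI JI JI JI III JI — and concatenate.

JIJIJIIIIJIJIJIJIIIIJIJIJIJIIIIJI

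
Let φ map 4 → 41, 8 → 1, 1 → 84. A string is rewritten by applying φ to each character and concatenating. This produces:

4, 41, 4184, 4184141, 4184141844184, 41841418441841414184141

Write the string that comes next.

Applying the rule to each of the 23 symbols of 41841418441841414184141 gives the pieces 41 84 1 41 84 41 84 1 41 41 84 1 41 84 41 84 41 84 1 41 84 41 84, which concatenate to the answer.

418414184418414141841418441844184141844184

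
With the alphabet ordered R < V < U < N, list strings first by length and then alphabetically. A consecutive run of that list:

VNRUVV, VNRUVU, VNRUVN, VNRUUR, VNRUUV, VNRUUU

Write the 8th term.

Advancing 2 positions from VNRUUU through VNRUUU → VNRUUN reaches term 8.

VNRUNR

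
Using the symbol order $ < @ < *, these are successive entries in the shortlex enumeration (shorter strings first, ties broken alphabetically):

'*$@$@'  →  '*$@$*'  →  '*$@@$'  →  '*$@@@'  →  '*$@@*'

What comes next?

Find the rightmost character of *$@@* below *, bump it to the next letter, and reset everything to its right to $.

*$@*$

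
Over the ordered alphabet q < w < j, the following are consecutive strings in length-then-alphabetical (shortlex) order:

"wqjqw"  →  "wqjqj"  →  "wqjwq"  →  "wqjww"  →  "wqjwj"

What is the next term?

wqjjq

Find the rightmost character of wqjwj below j, bump it to the next letter, and reset everything to its right to q.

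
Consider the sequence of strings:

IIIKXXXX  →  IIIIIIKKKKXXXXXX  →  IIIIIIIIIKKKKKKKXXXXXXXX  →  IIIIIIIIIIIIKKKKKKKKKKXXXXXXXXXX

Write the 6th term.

IIIIIIIIIIIIIIIIIIKKKKKKKKKKKKKKKKXXXXXXXXXXXXXX

The n-th term is 3n I's then 3n-2 K's then 2n+2 X's (n = 1, 2, …).
Setting n = 6 gives 18, 16, 14 characters in each block.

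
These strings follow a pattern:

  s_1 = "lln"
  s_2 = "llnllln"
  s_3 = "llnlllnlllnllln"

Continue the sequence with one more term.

llnlllnlllnlllnlllnlllnlllnllln

Each string is two copies of the previous one joined by 'l'.
So the next term is two copies of llnlllnlllnllln with 'l' between the halves.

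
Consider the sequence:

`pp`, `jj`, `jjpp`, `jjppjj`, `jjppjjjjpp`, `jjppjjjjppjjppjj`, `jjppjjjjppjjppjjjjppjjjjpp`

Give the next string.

jjppjjjjppjjppjjjjppjjjjppjjppjjjjppjjppjj

From term 3 onward, concatenate the last term with the second-to-last: jj·pp = jjpp, jjpp·jj = jjppjj, …
Continuing: jjppjjjjppjjppjjjjppjjjjpp · jjppjjjjppjjppjj gives term 8.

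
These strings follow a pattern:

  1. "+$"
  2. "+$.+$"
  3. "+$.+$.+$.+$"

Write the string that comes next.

Every step duplicates the string with '.' between the halves.
One more doubling of +$.+$.+$.+$ gives the answer.

+$.+$.+$.+$.+$.+$.+$.+$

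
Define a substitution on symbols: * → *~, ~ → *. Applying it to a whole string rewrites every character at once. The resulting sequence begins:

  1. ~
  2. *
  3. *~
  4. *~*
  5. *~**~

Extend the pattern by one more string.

*~**~*~*

Expanding *~**~: *→*~, ~→*, *→*~, *→*~, ~→*. Concatenated: *~ * *~ *~ *.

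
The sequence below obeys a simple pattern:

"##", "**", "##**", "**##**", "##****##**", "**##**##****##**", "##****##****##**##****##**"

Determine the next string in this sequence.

This is a Fibonacci-style word recurrence s(k) = s(k−2)·s(k−1): e.g. ##·** = ##**.
Continuing: **##**##****##** · ##****##****##**##****##** gives term 8.

**##**##****##**##****##****##**##****##**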